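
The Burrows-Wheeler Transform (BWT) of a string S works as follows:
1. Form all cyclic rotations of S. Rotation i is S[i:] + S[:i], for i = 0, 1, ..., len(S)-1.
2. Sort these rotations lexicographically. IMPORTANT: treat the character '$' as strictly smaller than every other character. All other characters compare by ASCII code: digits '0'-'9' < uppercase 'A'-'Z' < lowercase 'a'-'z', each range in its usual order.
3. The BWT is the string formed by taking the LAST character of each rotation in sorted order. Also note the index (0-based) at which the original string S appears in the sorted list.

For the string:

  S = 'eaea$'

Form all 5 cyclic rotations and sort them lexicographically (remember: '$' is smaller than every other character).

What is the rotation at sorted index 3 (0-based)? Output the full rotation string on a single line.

Answer: ea$ea

Derivation:
All 5 rotations (rotation i = S[i:]+S[:i]):
  rot[0] = eaea$
  rot[1] = aea$e
  rot[2] = ea$ea
  rot[3] = a$eae
  rot[4] = $eaea
Sorted (with $ < everything):
  sorted[0] = $eaea
  sorted[1] = a$eae
  sorted[2] = aea$e
  sorted[3] = ea$ea
  sorted[4] = eaea$
sorted[3] = ea$ea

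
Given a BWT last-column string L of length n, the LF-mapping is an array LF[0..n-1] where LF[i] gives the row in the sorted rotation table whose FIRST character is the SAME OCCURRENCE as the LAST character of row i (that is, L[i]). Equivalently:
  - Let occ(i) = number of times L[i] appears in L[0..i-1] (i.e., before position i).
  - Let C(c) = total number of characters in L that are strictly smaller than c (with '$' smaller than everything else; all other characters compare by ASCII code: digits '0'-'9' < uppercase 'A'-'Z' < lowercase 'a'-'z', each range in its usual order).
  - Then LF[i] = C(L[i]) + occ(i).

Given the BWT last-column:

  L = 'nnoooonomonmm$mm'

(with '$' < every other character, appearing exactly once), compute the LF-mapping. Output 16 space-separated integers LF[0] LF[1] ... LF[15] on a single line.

Answer: 6 7 10 11 12 13 8 14 1 15 9 2 3 0 4 5

Derivation:
Char counts: '$':1, 'm':5, 'n':4, 'o':6
C (first-col start): C('$')=0, C('m')=1, C('n')=6, C('o')=10
L[0]='n': occ=0, LF[0]=C('n')+0=6+0=6
L[1]='n': occ=1, LF[1]=C('n')+1=6+1=7
L[2]='o': occ=0, LF[2]=C('o')+0=10+0=10
L[3]='o': occ=1, LF[3]=C('o')+1=10+1=11
L[4]='o': occ=2, LF[4]=C('o')+2=10+2=12
L[5]='o': occ=3, LF[5]=C('o')+3=10+3=13
L[6]='n': occ=2, LF[6]=C('n')+2=6+2=8
L[7]='o': occ=4, LF[7]=C('o')+4=10+4=14
L[8]='m': occ=0, LF[8]=C('m')+0=1+0=1
L[9]='o': occ=5, LF[9]=C('o')+5=10+5=15
L[10]='n': occ=3, LF[10]=C('n')+3=6+3=9
L[11]='m': occ=1, LF[11]=C('m')+1=1+1=2
L[12]='m': occ=2, LF[12]=C('m')+2=1+2=3
L[13]='$': occ=0, LF[13]=C('$')+0=0+0=0
L[14]='m': occ=3, LF[14]=C('m')+3=1+3=4
L[15]='m': occ=4, LF[15]=C('m')+4=1+4=5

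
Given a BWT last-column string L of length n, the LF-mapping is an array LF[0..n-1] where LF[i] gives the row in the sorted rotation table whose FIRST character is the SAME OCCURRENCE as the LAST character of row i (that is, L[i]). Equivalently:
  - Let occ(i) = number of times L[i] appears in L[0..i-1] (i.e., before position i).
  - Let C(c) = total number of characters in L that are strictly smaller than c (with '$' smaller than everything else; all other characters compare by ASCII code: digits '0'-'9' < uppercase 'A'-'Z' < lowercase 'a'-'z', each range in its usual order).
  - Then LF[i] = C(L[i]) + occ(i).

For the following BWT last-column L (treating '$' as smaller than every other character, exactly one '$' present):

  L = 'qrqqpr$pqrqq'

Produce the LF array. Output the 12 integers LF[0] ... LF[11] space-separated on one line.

Char counts: '$':1, 'p':2, 'q':6, 'r':3
C (first-col start): C('$')=0, C('p')=1, C('q')=3, C('r')=9
L[0]='q': occ=0, LF[0]=C('q')+0=3+0=3
L[1]='r': occ=0, LF[1]=C('r')+0=9+0=9
L[2]='q': occ=1, LF[2]=C('q')+1=3+1=4
L[3]='q': occ=2, LF[3]=C('q')+2=3+2=5
L[4]='p': occ=0, LF[4]=C('p')+0=1+0=1
L[5]='r': occ=1, LF[5]=C('r')+1=9+1=10
L[6]='$': occ=0, LF[6]=C('$')+0=0+0=0
L[7]='p': occ=1, LF[7]=C('p')+1=1+1=2
L[8]='q': occ=3, LF[8]=C('q')+3=3+3=6
L[9]='r': occ=2, LF[9]=C('r')+2=9+2=11
L[10]='q': occ=4, LF[10]=C('q')+4=3+4=7
L[11]='q': occ=5, LF[11]=C('q')+5=3+5=8

Answer: 3 9 4 5 1 10 0 2 6 11 7 8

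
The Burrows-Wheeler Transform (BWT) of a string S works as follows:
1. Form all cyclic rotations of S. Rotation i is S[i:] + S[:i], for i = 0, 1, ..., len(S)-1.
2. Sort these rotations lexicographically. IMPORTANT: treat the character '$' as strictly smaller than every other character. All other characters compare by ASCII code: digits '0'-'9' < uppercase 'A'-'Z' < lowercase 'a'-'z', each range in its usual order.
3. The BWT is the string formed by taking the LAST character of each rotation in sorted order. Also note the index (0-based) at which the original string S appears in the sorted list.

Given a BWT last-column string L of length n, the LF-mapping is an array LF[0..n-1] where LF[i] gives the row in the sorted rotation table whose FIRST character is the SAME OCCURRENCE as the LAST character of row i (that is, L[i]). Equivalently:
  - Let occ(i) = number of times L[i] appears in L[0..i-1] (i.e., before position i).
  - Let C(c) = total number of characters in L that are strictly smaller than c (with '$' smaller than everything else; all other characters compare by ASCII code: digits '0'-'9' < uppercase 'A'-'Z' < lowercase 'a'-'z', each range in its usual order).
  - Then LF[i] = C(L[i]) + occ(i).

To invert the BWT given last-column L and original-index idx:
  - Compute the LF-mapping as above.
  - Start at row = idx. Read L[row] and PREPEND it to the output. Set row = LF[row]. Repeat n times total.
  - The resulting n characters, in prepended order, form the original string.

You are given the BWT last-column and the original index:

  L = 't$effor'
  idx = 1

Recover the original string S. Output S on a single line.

Answer: effort$

Derivation:
LF mapping: 6 0 1 2 3 4 5
Walk LF starting at row 1, prepending L[row]:
  step 1: row=1, L[1]='$', prepend. Next row=LF[1]=0
  step 2: row=0, L[0]='t', prepend. Next row=LF[0]=6
  step 3: row=6, L[6]='r', prepend. Next row=LF[6]=5
  step 4: row=5, L[5]='o', prepend. Next row=LF[5]=4
  step 5: row=4, L[4]='f', prepend. Next row=LF[4]=3
  step 6: row=3, L[3]='f', prepend. Next row=LF[3]=2
  step 7: row=2, L[2]='e', prepend. Next row=LF[2]=1
Reversed output: effort$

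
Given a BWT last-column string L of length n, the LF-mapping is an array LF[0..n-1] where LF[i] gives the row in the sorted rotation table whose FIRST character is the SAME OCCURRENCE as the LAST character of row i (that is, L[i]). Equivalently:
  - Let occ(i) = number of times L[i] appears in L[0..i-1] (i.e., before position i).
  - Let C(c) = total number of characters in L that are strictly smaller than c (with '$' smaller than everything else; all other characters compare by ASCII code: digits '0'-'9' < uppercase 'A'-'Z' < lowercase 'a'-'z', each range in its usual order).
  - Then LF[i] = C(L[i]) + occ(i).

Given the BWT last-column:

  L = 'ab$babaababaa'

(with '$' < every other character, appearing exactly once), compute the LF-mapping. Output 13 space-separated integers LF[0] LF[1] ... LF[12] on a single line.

Answer: 1 8 0 9 2 10 3 4 11 5 12 6 7

Derivation:
Char counts: '$':1, 'a':7, 'b':5
C (first-col start): C('$')=0, C('a')=1, C('b')=8
L[0]='a': occ=0, LF[0]=C('a')+0=1+0=1
L[1]='b': occ=0, LF[1]=C('b')+0=8+0=8
L[2]='$': occ=0, LF[2]=C('$')+0=0+0=0
L[3]='b': occ=1, LF[3]=C('b')+1=8+1=9
L[4]='a': occ=1, LF[4]=C('a')+1=1+1=2
L[5]='b': occ=2, LF[5]=C('b')+2=8+2=10
L[6]='a': occ=2, LF[6]=C('a')+2=1+2=3
L[7]='a': occ=3, LF[7]=C('a')+3=1+3=4
L[8]='b': occ=3, LF[8]=C('b')+3=8+3=11
L[9]='a': occ=4, LF[9]=C('a')+4=1+4=5
L[10]='b': occ=4, LF[10]=C('b')+4=8+4=12
L[11]='a': occ=5, LF[11]=C('a')+5=1+5=6
L[12]='a': occ=6, LF[12]=C('a')+6=1+6=7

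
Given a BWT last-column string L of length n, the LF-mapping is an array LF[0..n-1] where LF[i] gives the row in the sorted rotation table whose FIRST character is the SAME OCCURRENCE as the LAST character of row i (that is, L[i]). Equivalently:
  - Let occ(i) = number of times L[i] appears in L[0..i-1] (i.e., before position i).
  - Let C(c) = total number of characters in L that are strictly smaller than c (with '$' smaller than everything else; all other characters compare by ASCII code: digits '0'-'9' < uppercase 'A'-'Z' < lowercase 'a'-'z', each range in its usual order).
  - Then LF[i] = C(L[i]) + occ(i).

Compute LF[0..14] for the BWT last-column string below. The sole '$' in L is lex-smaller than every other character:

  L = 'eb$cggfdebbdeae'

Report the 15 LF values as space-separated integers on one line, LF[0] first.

Answer: 8 2 0 5 13 14 12 6 9 3 4 7 10 1 11

Derivation:
Char counts: '$':1, 'a':1, 'b':3, 'c':1, 'd':2, 'e':4, 'f':1, 'g':2
C (first-col start): C('$')=0, C('a')=1, C('b')=2, C('c')=5, C('d')=6, C('e')=8, C('f')=12, C('g')=13
L[0]='e': occ=0, LF[0]=C('e')+0=8+0=8
L[1]='b': occ=0, LF[1]=C('b')+0=2+0=2
L[2]='$': occ=0, LF[2]=C('$')+0=0+0=0
L[3]='c': occ=0, LF[3]=C('c')+0=5+0=5
L[4]='g': occ=0, LF[4]=C('g')+0=13+0=13
L[5]='g': occ=1, LF[5]=C('g')+1=13+1=14
L[6]='f': occ=0, LF[6]=C('f')+0=12+0=12
L[7]='d': occ=0, LF[7]=C('d')+0=6+0=6
L[8]='e': occ=1, LF[8]=C('e')+1=8+1=9
L[9]='b': occ=1, LF[9]=C('b')+1=2+1=3
L[10]='b': occ=2, LF[10]=C('b')+2=2+2=4
L[11]='d': occ=1, LF[11]=C('d')+1=6+1=7
L[12]='e': occ=2, LF[12]=C('e')+2=8+2=10
L[13]='a': occ=0, LF[13]=C('a')+0=1+0=1
L[14]='e': occ=3, LF[14]=C('e')+3=8+3=11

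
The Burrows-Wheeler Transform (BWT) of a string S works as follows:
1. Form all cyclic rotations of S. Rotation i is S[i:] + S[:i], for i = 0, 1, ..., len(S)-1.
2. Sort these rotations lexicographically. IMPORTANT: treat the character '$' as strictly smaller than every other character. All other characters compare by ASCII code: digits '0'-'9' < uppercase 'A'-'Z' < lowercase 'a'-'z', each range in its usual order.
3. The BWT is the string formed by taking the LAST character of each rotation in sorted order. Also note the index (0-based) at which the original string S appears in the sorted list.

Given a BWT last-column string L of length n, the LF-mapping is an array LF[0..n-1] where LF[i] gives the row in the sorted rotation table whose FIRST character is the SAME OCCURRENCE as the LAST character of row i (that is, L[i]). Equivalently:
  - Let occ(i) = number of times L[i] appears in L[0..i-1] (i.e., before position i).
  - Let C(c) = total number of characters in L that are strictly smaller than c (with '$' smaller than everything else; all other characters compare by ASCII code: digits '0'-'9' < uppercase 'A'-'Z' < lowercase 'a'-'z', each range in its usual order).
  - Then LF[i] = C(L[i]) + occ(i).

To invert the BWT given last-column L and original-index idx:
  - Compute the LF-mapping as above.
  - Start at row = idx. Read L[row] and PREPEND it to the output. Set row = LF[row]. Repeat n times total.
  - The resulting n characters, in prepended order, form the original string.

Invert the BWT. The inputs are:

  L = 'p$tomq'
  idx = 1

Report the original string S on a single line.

LF mapping: 3 0 5 2 1 4
Walk LF starting at row 1, prepending L[row]:
  step 1: row=1, L[1]='$', prepend. Next row=LF[1]=0
  step 2: row=0, L[0]='p', prepend. Next row=LF[0]=3
  step 3: row=3, L[3]='o', prepend. Next row=LF[3]=2
  step 4: row=2, L[2]='t', prepend. Next row=LF[2]=5
  step 5: row=5, L[5]='q', prepend. Next row=LF[5]=4
  step 6: row=4, L[4]='m', prepend. Next row=LF[4]=1
Reversed output: mqtop$

Answer: mqtop$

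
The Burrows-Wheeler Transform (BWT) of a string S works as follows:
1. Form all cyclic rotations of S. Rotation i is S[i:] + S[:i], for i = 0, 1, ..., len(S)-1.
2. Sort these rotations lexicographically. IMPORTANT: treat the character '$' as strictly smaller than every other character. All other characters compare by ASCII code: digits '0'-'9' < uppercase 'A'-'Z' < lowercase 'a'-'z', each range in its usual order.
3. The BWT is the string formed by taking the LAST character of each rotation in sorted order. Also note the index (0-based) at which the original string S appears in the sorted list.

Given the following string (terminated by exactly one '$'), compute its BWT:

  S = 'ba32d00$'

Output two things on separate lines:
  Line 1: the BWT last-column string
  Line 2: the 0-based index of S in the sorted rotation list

All 8 rotations (rotation i = S[i:]+S[:i]):
  rot[0] = ba32d00$
  rot[1] = a32d00$b
  rot[2] = 32d00$ba
  rot[3] = 2d00$ba3
  rot[4] = d00$ba32
  rot[5] = 00$ba32d
  rot[6] = 0$ba32d0
  rot[7] = $ba32d00
Sorted (with $ < everything):
  sorted[0] = $ba32d00  (last char: '0')
  sorted[1] = 0$ba32d0  (last char: '0')
  sorted[2] = 00$ba32d  (last char: 'd')
  sorted[3] = 2d00$ba3  (last char: '3')
  sorted[4] = 32d00$ba  (last char: 'a')
  sorted[5] = a32d00$b  (last char: 'b')
  sorted[6] = ba32d00$  (last char: '$')
  sorted[7] = d00$ba32  (last char: '2')
Last column: 00d3ab$2
Original string S is at sorted index 6

Answer: 00d3ab$2
6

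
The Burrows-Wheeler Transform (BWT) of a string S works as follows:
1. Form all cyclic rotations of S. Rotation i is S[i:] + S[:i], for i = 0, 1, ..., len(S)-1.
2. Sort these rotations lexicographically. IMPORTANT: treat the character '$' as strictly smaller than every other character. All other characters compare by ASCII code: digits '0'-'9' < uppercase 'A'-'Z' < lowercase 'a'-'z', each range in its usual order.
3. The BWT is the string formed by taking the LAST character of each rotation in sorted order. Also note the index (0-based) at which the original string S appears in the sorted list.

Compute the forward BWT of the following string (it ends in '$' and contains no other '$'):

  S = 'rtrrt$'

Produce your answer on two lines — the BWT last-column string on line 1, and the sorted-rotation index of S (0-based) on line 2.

All 6 rotations (rotation i = S[i:]+S[:i]):
  rot[0] = rtrrt$
  rot[1] = trrt$r
  rot[2] = rrt$rt
  rot[3] = rt$rtr
  rot[4] = t$rtrr
  rot[5] = $rtrrt
Sorted (with $ < everything):
  sorted[0] = $rtrrt  (last char: 't')
  sorted[1] = rrt$rt  (last char: 't')
  sorted[2] = rt$rtr  (last char: 'r')
  sorted[3] = rtrrt$  (last char: '$')
  sorted[4] = t$rtrr  (last char: 'r')
  sorted[5] = trrt$r  (last char: 'r')
Last column: ttr$rr
Original string S is at sorted index 3

Answer: ttr$rr
3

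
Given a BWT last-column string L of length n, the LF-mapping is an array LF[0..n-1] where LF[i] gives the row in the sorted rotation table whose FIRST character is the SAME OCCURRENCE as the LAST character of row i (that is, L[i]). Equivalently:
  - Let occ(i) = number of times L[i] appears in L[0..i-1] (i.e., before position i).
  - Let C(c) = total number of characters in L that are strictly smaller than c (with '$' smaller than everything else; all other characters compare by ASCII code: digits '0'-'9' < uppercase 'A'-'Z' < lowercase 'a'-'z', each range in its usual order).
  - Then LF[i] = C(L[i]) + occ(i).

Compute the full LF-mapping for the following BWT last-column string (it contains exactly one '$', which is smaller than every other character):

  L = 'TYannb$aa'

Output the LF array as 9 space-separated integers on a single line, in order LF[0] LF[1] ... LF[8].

Char counts: '$':1, 'T':1, 'Y':1, 'a':3, 'b':1, 'n':2
C (first-col start): C('$')=0, C('T')=1, C('Y')=2, C('a')=3, C('b')=6, C('n')=7
L[0]='T': occ=0, LF[0]=C('T')+0=1+0=1
L[1]='Y': occ=0, LF[1]=C('Y')+0=2+0=2
L[2]='a': occ=0, LF[2]=C('a')+0=3+0=3
L[3]='n': occ=0, LF[3]=C('n')+0=7+0=7
L[4]='n': occ=1, LF[4]=C('n')+1=7+1=8
L[5]='b': occ=0, LF[5]=C('b')+0=6+0=6
L[6]='$': occ=0, LF[6]=C('$')+0=0+0=0
L[7]='a': occ=1, LF[7]=C('a')+1=3+1=4
L[8]='a': occ=2, LF[8]=C('a')+2=3+2=5

Answer: 1 2 3 7 8 6 0 4 5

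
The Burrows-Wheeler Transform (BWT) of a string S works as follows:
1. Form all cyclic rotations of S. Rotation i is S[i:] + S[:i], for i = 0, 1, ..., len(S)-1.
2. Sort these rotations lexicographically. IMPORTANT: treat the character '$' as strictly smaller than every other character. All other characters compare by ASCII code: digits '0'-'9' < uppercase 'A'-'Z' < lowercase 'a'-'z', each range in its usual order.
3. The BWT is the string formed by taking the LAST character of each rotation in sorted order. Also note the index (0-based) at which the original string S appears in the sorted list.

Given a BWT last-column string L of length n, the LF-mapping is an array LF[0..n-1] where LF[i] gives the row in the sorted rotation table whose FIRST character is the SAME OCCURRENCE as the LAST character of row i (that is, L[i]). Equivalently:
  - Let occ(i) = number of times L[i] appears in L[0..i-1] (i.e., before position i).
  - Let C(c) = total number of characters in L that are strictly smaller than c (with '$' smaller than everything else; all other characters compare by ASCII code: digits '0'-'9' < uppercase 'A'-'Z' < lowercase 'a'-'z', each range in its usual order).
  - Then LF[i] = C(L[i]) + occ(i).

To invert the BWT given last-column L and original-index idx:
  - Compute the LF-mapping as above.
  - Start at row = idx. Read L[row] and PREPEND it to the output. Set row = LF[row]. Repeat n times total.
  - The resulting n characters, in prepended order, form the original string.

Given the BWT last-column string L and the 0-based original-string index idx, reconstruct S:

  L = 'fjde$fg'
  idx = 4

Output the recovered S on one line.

Answer: fgjdef$

Derivation:
LF mapping: 3 6 1 2 0 4 5
Walk LF starting at row 4, prepending L[row]:
  step 1: row=4, L[4]='$', prepend. Next row=LF[4]=0
  step 2: row=0, L[0]='f', prepend. Next row=LF[0]=3
  step 3: row=3, L[3]='e', prepend. Next row=LF[3]=2
  step 4: row=2, L[2]='d', prepend. Next row=LF[2]=1
  step 5: row=1, L[1]='j', prepend. Next row=LF[1]=6
  step 6: row=6, L[6]='g', prepend. Next row=LF[6]=5
  step 7: row=5, L[5]='f', prepend. Next row=LF[5]=4
Reversed output: fgjdef$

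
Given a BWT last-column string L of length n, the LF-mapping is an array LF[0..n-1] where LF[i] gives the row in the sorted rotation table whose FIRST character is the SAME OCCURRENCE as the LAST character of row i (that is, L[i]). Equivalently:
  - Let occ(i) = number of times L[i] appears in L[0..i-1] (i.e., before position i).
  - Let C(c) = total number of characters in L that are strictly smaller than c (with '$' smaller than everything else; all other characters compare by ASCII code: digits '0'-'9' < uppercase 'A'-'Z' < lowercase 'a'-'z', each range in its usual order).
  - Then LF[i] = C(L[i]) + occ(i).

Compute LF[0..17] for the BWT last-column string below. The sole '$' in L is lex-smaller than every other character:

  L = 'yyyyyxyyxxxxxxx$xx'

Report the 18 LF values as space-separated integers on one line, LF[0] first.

Answer: 11 12 13 14 15 1 16 17 2 3 4 5 6 7 8 0 9 10

Derivation:
Char counts: '$':1, 'x':10, 'y':7
C (first-col start): C('$')=0, C('x')=1, C('y')=11
L[0]='y': occ=0, LF[0]=C('y')+0=11+0=11
L[1]='y': occ=1, LF[1]=C('y')+1=11+1=12
L[2]='y': occ=2, LF[2]=C('y')+2=11+2=13
L[3]='y': occ=3, LF[3]=C('y')+3=11+3=14
L[4]='y': occ=4, LF[4]=C('y')+4=11+4=15
L[5]='x': occ=0, LF[5]=C('x')+0=1+0=1
L[6]='y': occ=5, LF[6]=C('y')+5=11+5=16
L[7]='y': occ=6, LF[7]=C('y')+6=11+6=17
L[8]='x': occ=1, LF[8]=C('x')+1=1+1=2
L[9]='x': occ=2, LF[9]=C('x')+2=1+2=3
L[10]='x': occ=3, LF[10]=C('x')+3=1+3=4
L[11]='x': occ=4, LF[11]=C('x')+4=1+4=5
L[12]='x': occ=5, LF[12]=C('x')+5=1+5=6
L[13]='x': occ=6, LF[13]=C('x')+6=1+6=7
L[14]='x': occ=7, LF[14]=C('x')+7=1+7=8
L[15]='$': occ=0, LF[15]=C('$')+0=0+0=0
L[16]='x': occ=8, LF[16]=C('x')+8=1+8=9
L[17]='x': occ=9, LF[17]=C('x')+9=1+9=10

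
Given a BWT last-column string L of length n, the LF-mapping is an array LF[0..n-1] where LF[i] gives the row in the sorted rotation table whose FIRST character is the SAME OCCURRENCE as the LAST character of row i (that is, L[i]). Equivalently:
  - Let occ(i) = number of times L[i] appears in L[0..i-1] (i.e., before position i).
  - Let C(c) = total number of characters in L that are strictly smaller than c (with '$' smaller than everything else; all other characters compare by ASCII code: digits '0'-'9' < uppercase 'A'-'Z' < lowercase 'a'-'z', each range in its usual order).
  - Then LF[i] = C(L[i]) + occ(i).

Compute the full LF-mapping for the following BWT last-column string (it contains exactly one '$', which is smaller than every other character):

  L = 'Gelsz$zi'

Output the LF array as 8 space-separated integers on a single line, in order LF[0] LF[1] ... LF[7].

Char counts: '$':1, 'G':1, 'e':1, 'i':1, 'l':1, 's':1, 'z':2
C (first-col start): C('$')=0, C('G')=1, C('e')=2, C('i')=3, C('l')=4, C('s')=5, C('z')=6
L[0]='G': occ=0, LF[0]=C('G')+0=1+0=1
L[1]='e': occ=0, LF[1]=C('e')+0=2+0=2
L[2]='l': occ=0, LF[2]=C('l')+0=4+0=4
L[3]='s': occ=0, LF[3]=C('s')+0=5+0=5
L[4]='z': occ=0, LF[4]=C('z')+0=6+0=6
L[5]='$': occ=0, LF[5]=C('$')+0=0+0=0
L[6]='z': occ=1, LF[6]=C('z')+1=6+1=7
L[7]='i': occ=0, LF[7]=C('i')+0=3+0=3

Answer: 1 2 4 5 6 0 7 3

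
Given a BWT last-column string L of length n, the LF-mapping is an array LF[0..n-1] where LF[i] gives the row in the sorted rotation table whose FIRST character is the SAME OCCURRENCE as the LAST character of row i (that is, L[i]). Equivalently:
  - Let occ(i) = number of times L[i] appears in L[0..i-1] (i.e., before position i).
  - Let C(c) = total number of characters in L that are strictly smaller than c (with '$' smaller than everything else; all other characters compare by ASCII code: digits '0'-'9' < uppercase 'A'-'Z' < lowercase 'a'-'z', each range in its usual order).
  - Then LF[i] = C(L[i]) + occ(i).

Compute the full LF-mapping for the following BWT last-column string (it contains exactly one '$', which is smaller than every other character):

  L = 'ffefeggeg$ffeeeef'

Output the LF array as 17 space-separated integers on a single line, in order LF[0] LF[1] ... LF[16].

Answer: 8 9 1 10 2 14 15 3 16 0 11 12 4 5 6 7 13

Derivation:
Char counts: '$':1, 'e':7, 'f':6, 'g':3
C (first-col start): C('$')=0, C('e')=1, C('f')=8, C('g')=14
L[0]='f': occ=0, LF[0]=C('f')+0=8+0=8
L[1]='f': occ=1, LF[1]=C('f')+1=8+1=9
L[2]='e': occ=0, LF[2]=C('e')+0=1+0=1
L[3]='f': occ=2, LF[3]=C('f')+2=8+2=10
L[4]='e': occ=1, LF[4]=C('e')+1=1+1=2
L[5]='g': occ=0, LF[5]=C('g')+0=14+0=14
L[6]='g': occ=1, LF[6]=C('g')+1=14+1=15
L[7]='e': occ=2, LF[7]=C('e')+2=1+2=3
L[8]='g': occ=2, LF[8]=C('g')+2=14+2=16
L[9]='$': occ=0, LF[9]=C('$')+0=0+0=0
L[10]='f': occ=3, LF[10]=C('f')+3=8+3=11
L[11]='f': occ=4, LF[11]=C('f')+4=8+4=12
L[12]='e': occ=3, LF[12]=C('e')+3=1+3=4
L[13]='e': occ=4, LF[13]=C('e')+4=1+4=5
L[14]='e': occ=5, LF[14]=C('e')+5=1+5=6
L[15]='e': occ=6, LF[15]=C('e')+6=1+6=7
L[16]='f': occ=5, LF[16]=C('f')+5=8+5=13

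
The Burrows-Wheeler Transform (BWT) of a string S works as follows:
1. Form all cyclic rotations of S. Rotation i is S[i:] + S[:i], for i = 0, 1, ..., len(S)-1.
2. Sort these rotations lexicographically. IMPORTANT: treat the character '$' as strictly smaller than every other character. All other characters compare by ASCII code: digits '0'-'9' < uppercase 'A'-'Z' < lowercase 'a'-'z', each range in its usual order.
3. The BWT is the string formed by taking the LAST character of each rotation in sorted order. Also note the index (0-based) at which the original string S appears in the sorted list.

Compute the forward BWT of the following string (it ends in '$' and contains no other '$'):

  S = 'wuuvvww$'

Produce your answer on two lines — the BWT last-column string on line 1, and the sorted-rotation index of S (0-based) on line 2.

Answer: wwuuvw$v
6

Derivation:
All 8 rotations (rotation i = S[i:]+S[:i]):
  rot[0] = wuuvvww$
  rot[1] = uuvvww$w
  rot[2] = uvvww$wu
  rot[3] = vvww$wuu
  rot[4] = vww$wuuv
  rot[5] = ww$wuuvv
  rot[6] = w$wuuvvw
  rot[7] = $wuuvvww
Sorted (with $ < everything):
  sorted[0] = $wuuvvww  (last char: 'w')
  sorted[1] = uuvvww$w  (last char: 'w')
  sorted[2] = uvvww$wu  (last char: 'u')
  sorted[3] = vvww$wuu  (last char: 'u')
  sorted[4] = vww$wuuv  (last char: 'v')
  sorted[5] = w$wuuvvw  (last char: 'w')
  sorted[6] = wuuvvww$  (last char: '$')
  sorted[7] = ww$wuuvv  (last char: 'v')
Last column: wwuuvw$v
Original string S is at sorted index 6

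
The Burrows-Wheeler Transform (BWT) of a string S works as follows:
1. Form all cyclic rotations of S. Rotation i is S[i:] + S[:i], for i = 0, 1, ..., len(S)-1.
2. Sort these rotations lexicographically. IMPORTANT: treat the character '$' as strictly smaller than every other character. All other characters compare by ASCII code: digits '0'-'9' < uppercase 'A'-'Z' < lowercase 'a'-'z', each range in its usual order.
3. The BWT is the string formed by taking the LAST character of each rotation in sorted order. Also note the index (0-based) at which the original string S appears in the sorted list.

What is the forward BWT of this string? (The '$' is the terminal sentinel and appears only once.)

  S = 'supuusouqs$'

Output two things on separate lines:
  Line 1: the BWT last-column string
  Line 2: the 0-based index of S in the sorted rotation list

Answer: ssuuqu$soup
6

Derivation:
All 11 rotations (rotation i = S[i:]+S[:i]):
  rot[0] = supuusouqs$
  rot[1] = upuusouqs$s
  rot[2] = puusouqs$su
  rot[3] = uusouqs$sup
  rot[4] = usouqs$supu
  rot[5] = souqs$supuu
  rot[6] = ouqs$supuus
  rot[7] = uqs$supuuso
  rot[8] = qs$supuusou
  rot[9] = s$supuusouq
  rot[10] = $supuusouqs
Sorted (with $ < everything):
  sorted[0] = $supuusouqs  (last char: 's')
  sorted[1] = ouqs$supuus  (last char: 's')
  sorted[2] = puusouqs$su  (last char: 'u')
  sorted[3] = qs$supuusou  (last char: 'u')
  sorted[4] = s$supuusouq  (last char: 'q')
  sorted[5] = souqs$supuu  (last char: 'u')
  sorted[6] = supuusouqs$  (last char: '$')
  sorted[7] = upuusouqs$s  (last char: 's')
  sorted[8] = uqs$supuuso  (last char: 'o')
  sorted[9] = usouqs$supu  (last char: 'u')
  sorted[10] = uusouqs$sup  (last char: 'p')
Last column: ssuuqu$soup
Original string S is at sorted index 6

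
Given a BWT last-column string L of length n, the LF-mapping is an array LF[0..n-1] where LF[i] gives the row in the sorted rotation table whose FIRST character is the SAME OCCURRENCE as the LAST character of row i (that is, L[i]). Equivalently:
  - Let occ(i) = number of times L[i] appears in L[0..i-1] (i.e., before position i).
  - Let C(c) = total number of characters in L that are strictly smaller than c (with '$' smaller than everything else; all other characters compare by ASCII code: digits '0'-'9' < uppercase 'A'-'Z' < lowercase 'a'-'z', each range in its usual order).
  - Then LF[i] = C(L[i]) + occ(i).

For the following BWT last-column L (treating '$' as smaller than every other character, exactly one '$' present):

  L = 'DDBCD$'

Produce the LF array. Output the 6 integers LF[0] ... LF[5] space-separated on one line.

Answer: 3 4 1 2 5 0

Derivation:
Char counts: '$':1, 'B':1, 'C':1, 'D':3
C (first-col start): C('$')=0, C('B')=1, C('C')=2, C('D')=3
L[0]='D': occ=0, LF[0]=C('D')+0=3+0=3
L[1]='D': occ=1, LF[1]=C('D')+1=3+1=4
L[2]='B': occ=0, LF[2]=C('B')+0=1+0=1
L[3]='C': occ=0, LF[3]=C('C')+0=2+0=2
L[4]='D': occ=2, LF[4]=C('D')+2=3+2=5
L[5]='$': occ=0, LF[5]=C('$')+0=0+0=0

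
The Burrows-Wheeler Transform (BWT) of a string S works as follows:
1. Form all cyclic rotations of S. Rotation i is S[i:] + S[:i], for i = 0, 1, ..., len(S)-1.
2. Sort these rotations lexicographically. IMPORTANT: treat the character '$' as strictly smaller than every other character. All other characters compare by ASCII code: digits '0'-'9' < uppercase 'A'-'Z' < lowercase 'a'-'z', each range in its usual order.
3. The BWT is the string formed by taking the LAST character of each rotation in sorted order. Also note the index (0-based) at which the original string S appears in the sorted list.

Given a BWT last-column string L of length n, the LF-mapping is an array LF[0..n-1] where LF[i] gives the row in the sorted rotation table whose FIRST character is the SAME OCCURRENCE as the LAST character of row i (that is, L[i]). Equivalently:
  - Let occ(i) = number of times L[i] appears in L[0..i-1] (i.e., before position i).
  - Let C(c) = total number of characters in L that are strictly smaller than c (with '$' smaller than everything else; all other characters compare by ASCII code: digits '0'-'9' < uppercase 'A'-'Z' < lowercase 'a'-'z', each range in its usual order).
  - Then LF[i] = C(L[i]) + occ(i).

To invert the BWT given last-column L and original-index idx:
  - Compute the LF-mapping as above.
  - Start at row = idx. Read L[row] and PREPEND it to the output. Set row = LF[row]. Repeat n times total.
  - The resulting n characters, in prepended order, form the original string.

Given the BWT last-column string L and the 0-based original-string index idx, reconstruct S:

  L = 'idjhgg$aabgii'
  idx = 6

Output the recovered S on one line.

LF mapping: 9 4 12 8 5 6 0 1 2 3 7 10 11
Walk LF starting at row 6, prepending L[row]:
  step 1: row=6, L[6]='$', prepend. Next row=LF[6]=0
  step 2: row=0, L[0]='i', prepend. Next row=LF[0]=9
  step 3: row=9, L[9]='b', prepend. Next row=LF[9]=3
  step 4: row=3, L[3]='h', prepend. Next row=LF[3]=8
  step 5: row=8, L[8]='a', prepend. Next row=LF[8]=2
  step 6: row=2, L[2]='j', prepend. Next row=LF[2]=12
  step 7: row=12, L[12]='i', prepend. Next row=LF[12]=11
  step 8: row=11, L[11]='i', prepend. Next row=LF[11]=10
  step 9: row=10, L[10]='g', prepend. Next row=LF[10]=7
  step 10: row=7, L[7]='a', prepend. Next row=LF[7]=1
  step 11: row=1, L[1]='d', prepend. Next row=LF[1]=4
  step 12: row=4, L[4]='g', prepend. Next row=LF[4]=5
  step 13: row=5, L[5]='g', prepend. Next row=LF[5]=6
Reversed output: ggdagiijahbi$

Answer: ggdagiijahbi$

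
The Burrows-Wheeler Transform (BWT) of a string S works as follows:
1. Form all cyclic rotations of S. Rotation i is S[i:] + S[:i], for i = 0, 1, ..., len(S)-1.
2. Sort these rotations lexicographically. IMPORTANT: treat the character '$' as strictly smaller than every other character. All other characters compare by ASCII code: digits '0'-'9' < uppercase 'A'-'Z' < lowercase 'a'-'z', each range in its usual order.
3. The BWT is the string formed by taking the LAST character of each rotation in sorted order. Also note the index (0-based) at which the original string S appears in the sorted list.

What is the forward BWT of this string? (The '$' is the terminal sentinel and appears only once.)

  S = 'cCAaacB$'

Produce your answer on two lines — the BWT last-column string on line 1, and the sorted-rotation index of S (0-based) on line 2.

All 8 rotations (rotation i = S[i:]+S[:i]):
  rot[0] = cCAaacB$
  rot[1] = CAaacB$c
  rot[2] = AaacB$cC
  rot[3] = aacB$cCA
  rot[4] = acB$cCAa
  rot[5] = cB$cCAaa
  rot[6] = B$cCAaac
  rot[7] = $cCAaacB
Sorted (with $ < everything):
  sorted[0] = $cCAaacB  (last char: 'B')
  sorted[1] = AaacB$cC  (last char: 'C')
  sorted[2] = B$cCAaac  (last char: 'c')
  sorted[3] = CAaacB$c  (last char: 'c')
  sorted[4] = aacB$cCA  (last char: 'A')
  sorted[5] = acB$cCAa  (last char: 'a')
  sorted[6] = cB$cCAaa  (last char: 'a')
  sorted[7] = cCAaacB$  (last char: '$')
Last column: BCccAaa$
Original string S is at sorted index 7

Answer: BCccAaa$
7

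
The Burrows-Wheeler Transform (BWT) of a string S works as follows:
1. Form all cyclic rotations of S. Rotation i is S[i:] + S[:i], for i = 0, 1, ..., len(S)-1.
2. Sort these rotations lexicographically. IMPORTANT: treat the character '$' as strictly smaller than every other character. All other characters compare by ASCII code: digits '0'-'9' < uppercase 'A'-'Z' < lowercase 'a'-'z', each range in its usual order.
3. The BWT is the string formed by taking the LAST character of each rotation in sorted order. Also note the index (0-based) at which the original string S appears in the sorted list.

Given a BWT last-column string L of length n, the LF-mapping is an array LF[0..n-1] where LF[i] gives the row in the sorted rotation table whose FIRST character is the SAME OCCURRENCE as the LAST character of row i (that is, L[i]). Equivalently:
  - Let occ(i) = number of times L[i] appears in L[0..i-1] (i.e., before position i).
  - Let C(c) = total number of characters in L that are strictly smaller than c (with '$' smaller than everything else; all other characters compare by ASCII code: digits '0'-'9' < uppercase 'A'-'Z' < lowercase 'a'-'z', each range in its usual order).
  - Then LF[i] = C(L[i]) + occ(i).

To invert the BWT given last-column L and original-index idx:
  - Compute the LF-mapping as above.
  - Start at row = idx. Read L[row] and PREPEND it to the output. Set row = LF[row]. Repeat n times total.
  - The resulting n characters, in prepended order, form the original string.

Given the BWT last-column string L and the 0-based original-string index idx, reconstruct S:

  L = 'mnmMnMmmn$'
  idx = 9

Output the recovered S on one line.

Answer: nnmMmmnMm$

Derivation:
LF mapping: 3 7 4 1 8 2 5 6 9 0
Walk LF starting at row 9, prepending L[row]:
  step 1: row=9, L[9]='$', prepend. Next row=LF[9]=0
  step 2: row=0, L[0]='m', prepend. Next row=LF[0]=3
  step 3: row=3, L[3]='M', prepend. Next row=LF[3]=1
  step 4: row=1, L[1]='n', prepend. Next row=LF[1]=7
  step 5: row=7, L[7]='m', prepend. Next row=LF[7]=6
  step 6: row=6, L[6]='m', prepend. Next row=LF[6]=5
  step 7: row=5, L[5]='M', prepend. Next row=LF[5]=2
  step 8: row=2, L[2]='m', prepend. Next row=LF[2]=4
  step 9: row=4, L[4]='n', prepend. Next row=LF[4]=8
  step 10: row=8, L[8]='n', prepend. Next row=LF[8]=9
Reversed output: nnmMmmnMm$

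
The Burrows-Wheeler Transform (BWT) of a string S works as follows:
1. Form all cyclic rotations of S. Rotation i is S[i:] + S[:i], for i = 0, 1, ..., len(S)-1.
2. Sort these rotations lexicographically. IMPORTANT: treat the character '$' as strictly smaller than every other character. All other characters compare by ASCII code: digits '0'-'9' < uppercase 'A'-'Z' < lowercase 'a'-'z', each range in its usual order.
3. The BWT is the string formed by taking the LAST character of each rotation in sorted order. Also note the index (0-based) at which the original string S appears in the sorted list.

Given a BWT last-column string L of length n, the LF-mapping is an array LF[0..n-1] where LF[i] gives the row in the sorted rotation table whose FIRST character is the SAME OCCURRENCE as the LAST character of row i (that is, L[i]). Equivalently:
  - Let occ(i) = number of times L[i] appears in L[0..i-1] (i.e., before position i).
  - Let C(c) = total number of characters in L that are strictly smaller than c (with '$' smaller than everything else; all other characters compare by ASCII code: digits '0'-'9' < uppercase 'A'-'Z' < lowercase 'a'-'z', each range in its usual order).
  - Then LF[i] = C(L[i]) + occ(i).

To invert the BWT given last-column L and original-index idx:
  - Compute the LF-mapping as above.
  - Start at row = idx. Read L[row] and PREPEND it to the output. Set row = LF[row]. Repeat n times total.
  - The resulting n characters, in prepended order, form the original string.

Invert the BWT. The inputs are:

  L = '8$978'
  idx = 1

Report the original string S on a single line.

Answer: 7898$

Derivation:
LF mapping: 2 0 4 1 3
Walk LF starting at row 1, prepending L[row]:
  step 1: row=1, L[1]='$', prepend. Next row=LF[1]=0
  step 2: row=0, L[0]='8', prepend. Next row=LF[0]=2
  step 3: row=2, L[2]='9', prepend. Next row=LF[2]=4
  step 4: row=4, L[4]='8', prepend. Next row=LF[4]=3
  step 5: row=3, L[3]='7', prepend. Next row=LF[3]=1
Reversed output: 7898$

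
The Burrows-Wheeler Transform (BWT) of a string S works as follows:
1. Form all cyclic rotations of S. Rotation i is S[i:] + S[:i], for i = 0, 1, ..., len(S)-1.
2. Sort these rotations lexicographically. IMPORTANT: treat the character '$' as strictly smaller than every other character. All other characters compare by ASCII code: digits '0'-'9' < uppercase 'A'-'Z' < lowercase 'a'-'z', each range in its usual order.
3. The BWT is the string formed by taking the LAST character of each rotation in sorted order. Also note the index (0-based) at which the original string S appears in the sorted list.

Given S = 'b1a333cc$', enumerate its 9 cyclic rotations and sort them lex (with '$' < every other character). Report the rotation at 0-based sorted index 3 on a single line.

All 9 rotations (rotation i = S[i:]+S[:i]):
  rot[0] = b1a333cc$
  rot[1] = 1a333cc$b
  rot[2] = a333cc$b1
  rot[3] = 333cc$b1a
  rot[4] = 33cc$b1a3
  rot[5] = 3cc$b1a33
  rot[6] = cc$b1a333
  rot[7] = c$b1a333c
  rot[8] = $b1a333cc
Sorted (with $ < everything):
  sorted[0] = $b1a333cc
  sorted[1] = 1a333cc$b
  sorted[2] = 333cc$b1a
  sorted[3] = 33cc$b1a3
  sorted[4] = 3cc$b1a33
  sorted[5] = a333cc$b1
  sorted[6] = b1a333cc$
  sorted[7] = c$b1a333c
  sorted[8] = cc$b1a333
sorted[3] = 33cc$b1a3

Answer: 33cc$b1a3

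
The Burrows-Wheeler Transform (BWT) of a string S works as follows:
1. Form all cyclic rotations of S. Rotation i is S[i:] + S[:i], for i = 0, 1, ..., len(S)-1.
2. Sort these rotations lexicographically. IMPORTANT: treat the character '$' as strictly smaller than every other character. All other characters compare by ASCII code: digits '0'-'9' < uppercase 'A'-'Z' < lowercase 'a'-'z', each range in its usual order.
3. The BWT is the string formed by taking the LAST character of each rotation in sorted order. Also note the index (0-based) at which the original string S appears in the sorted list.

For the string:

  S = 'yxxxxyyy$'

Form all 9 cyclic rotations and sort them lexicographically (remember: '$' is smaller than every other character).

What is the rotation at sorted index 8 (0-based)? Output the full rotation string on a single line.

All 9 rotations (rotation i = S[i:]+S[:i]):
  rot[0] = yxxxxyyy$
  rot[1] = xxxxyyy$y
  rot[2] = xxxyyy$yx
  rot[3] = xxyyy$yxx
  rot[4] = xyyy$yxxx
  rot[5] = yyy$yxxxx
  rot[6] = yy$yxxxxy
  rot[7] = y$yxxxxyy
  rot[8] = $yxxxxyyy
Sorted (with $ < everything):
  sorted[0] = $yxxxxyyy
  sorted[1] = xxxxyyy$y
  sorted[2] = xxxyyy$yx
  sorted[3] = xxyyy$yxx
  sorted[4] = xyyy$yxxx
  sorted[5] = y$yxxxxyy
  sorted[6] = yxxxxyyy$
  sorted[7] = yy$yxxxxy
  sorted[8] = yyy$yxxxx
sorted[8] = yyy$yxxxx

Answer: yyy$yxxxx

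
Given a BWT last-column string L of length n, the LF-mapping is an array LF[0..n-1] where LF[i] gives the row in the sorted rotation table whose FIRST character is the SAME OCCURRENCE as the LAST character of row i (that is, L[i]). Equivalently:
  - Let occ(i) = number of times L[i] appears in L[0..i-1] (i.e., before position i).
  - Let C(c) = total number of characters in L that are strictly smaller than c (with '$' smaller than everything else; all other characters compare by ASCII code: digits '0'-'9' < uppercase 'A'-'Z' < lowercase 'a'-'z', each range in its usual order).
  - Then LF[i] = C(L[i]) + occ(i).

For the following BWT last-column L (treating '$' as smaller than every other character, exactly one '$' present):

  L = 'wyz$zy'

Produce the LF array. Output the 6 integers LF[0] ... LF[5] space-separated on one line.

Char counts: '$':1, 'w':1, 'y':2, 'z':2
C (first-col start): C('$')=0, C('w')=1, C('y')=2, C('z')=4
L[0]='w': occ=0, LF[0]=C('w')+0=1+0=1
L[1]='y': occ=0, LF[1]=C('y')+0=2+0=2
L[2]='z': occ=0, LF[2]=C('z')+0=4+0=4
L[3]='$': occ=0, LF[3]=C('$')+0=0+0=0
L[4]='z': occ=1, LF[4]=C('z')+1=4+1=5
L[5]='y': occ=1, LF[5]=C('y')+1=2+1=3

Answer: 1 2 4 0 5 3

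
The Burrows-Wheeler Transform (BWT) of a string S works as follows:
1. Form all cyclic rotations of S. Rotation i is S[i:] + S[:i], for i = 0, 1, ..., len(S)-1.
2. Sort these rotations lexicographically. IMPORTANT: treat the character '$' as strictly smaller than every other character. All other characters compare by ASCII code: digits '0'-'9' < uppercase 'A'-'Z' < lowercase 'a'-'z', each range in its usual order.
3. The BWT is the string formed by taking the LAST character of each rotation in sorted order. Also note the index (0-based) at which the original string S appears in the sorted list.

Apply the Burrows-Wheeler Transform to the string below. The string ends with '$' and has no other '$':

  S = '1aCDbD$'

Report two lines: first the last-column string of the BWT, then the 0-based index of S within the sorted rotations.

All 7 rotations (rotation i = S[i:]+S[:i]):
  rot[0] = 1aCDbD$
  rot[1] = aCDbD$1
  rot[2] = CDbD$1a
  rot[3] = DbD$1aC
  rot[4] = bD$1aCD
  rot[5] = D$1aCDb
  rot[6] = $1aCDbD
Sorted (with $ < everything):
  sorted[0] = $1aCDbD  (last char: 'D')
  sorted[1] = 1aCDbD$  (last char: '$')
  sorted[2] = CDbD$1a  (last char: 'a')
  sorted[3] = D$1aCDb  (last char: 'b')
  sorted[4] = DbD$1aC  (last char: 'C')
  sorted[5] = aCDbD$1  (last char: '1')
  sorted[6] = bD$1aCD  (last char: 'D')
Last column: D$abC1D
Original string S is at sorted index 1

Answer: D$abC1D
1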